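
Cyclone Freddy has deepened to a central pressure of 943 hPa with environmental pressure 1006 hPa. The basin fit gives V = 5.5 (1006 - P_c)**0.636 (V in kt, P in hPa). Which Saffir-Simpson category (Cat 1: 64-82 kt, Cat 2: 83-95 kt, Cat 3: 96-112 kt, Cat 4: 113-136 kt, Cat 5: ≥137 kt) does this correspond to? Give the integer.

1

ΔP = 1006 − 943 = 63 hPa.
V ≈ 5.5 × 63^0.636 = 5.5 × 13.94 ≈ 77 kt.
77 kt falls in the Category 1 band.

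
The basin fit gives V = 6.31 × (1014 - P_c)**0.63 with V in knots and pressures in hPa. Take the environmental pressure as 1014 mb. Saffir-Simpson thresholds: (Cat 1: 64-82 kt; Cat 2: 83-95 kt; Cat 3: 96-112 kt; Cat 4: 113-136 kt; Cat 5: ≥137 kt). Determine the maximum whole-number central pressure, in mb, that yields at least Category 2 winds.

Category 2 begins at V = 83 kt.
Required ΔP = (83/6.31)^(1/0.63) = 13.154^1.587 ≈ 59.74 mb.
P_c ≤ 1014 − 59.74 = 954.26, so the highest integer P_c is 954 mb.

954 mb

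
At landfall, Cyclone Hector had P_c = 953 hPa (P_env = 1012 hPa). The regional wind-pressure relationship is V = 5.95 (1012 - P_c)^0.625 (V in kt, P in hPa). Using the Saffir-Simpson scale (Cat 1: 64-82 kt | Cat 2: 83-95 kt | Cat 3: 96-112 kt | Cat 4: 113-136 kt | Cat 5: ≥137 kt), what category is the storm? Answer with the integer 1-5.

ΔP = 1012 − 953 = 59 hPa.
V ≈ 5.95 × 59^0.625 = 5.95 × 12.79 ≈ 76 kt.
76 kt falls in the Category 1 band.

1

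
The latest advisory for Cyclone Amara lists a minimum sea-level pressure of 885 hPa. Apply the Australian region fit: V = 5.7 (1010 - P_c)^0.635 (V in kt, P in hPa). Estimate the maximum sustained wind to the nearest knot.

122 kt

ΔP = 1010 − 885 = 125 hPa.
125^0.635 ≈ 21.455.
V ≈ 5.7 × 21.455 ≈ 122.3 kt.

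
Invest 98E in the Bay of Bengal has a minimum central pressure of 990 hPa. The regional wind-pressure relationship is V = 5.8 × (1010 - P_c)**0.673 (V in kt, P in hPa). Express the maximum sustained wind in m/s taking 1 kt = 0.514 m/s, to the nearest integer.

ΔP = 1010 − 990 = 20 hPa.
V ≈ 5.8 × 20^0.673 = 5.8 × 7.509 ≈ 43.553 kt.
43.553 × 0.514 ≈ 22.39 m/s → 22 m/s.

22 m/s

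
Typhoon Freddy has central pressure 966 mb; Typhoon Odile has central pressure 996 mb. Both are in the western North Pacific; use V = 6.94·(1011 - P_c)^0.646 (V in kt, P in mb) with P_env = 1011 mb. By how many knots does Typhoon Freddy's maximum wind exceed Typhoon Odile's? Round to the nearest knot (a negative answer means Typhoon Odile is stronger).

Typhoon Freddy: ΔP = 45; V ≈ 6.94 × 45^0.646 ≈ 81.16 kt.
Typhoon Odile: ΔP = 15; V ≈ 6.94 × 15^0.646 ≈ 39.91 kt.
Difference ≈ 81.16 − 39.91 = 41.25 → 41 kt.

41 kt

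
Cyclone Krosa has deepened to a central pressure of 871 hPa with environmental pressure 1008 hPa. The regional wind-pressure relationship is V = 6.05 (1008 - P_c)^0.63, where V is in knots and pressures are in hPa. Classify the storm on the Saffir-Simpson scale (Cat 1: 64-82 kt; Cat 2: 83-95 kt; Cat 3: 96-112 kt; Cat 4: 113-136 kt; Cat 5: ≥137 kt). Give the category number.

4

ΔP = 1008 − 871 = 137 hPa.
V ≈ 6.05 × 137^0.63 = 6.05 × 22.19 ≈ 134 kt.
134 kt falls in the Category 4 band.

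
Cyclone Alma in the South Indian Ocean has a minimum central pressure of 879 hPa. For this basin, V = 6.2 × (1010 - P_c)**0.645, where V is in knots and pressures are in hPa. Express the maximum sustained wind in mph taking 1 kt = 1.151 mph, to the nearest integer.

ΔP = 1010 − 879 = 131 hPa.
V ≈ 6.2 × 131^0.645 = 6.2 × 23.208 ≈ 143.890 kt.
143.890 × 1.151 ≈ 165.62 mph → 166 mph.

166 mph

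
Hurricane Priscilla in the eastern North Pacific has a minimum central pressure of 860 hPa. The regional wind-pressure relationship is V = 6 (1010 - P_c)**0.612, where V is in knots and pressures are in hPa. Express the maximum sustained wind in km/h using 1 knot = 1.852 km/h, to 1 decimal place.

ΔP = 1010 − 860 = 150 hPa.
V ≈ 6 × 150^0.612 = 6 × 21.467 ≈ 128.801 kt.
128.801 × 1.852 ≈ 238.54 km/h → 238.5 km/h.

238.5 km/h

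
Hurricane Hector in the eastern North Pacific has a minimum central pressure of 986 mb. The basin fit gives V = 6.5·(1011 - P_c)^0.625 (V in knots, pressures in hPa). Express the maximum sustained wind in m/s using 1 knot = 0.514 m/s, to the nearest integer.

ΔP = 1011 − 986 = 25 mb.
V ≈ 6.5 × 25^0.625 = 6.5 × 7.477 ≈ 48.599 kt.
48.599 × 0.514 ≈ 24.98 m/s → 25 m/s.

25 m/s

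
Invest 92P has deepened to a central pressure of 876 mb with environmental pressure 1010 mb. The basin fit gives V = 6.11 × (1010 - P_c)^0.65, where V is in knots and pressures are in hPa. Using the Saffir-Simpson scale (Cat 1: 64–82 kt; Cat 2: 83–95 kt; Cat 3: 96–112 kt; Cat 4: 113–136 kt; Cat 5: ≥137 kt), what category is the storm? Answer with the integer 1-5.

5

ΔP = 1010 − 876 = 134 mb.
V ≈ 6.11 × 134^0.65 = 6.11 × 24.13 ≈ 147 kt.
147 kt falls in the Category 5 band.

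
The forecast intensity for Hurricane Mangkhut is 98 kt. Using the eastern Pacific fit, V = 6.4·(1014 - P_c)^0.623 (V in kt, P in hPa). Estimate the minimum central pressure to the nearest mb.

934 mb

ΔP = (V / 6.4)^(1/0.623) = (98/6.4)^1.605.
98/6.4 = 15.312; 15.312^1.605 ≈ 79.83 mb.
P_c = 1014 − 79.83 = 934.17 ≈ 934 mb.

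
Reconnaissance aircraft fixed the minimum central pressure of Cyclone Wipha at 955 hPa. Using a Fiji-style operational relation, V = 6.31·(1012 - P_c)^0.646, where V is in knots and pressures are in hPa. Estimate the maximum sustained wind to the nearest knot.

86 kt

ΔP = 1012 − 955 = 57 hPa.
57^0.646 ≈ 13.624.
V ≈ 6.31 × 13.624 ≈ 86.0 kt.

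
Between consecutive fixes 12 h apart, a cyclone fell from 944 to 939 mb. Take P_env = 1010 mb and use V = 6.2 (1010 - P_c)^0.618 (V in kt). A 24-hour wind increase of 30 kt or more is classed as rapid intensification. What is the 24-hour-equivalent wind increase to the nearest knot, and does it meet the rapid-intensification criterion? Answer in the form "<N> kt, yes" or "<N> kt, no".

8 kt, no

V₁: ΔP = 66, V ≈ 6.2 × 66^0.618 ≈ 82.58 kt.
V₂: ΔP = 71, V ≈ 6.2 × 71^0.618 ≈ 86.39 kt.
ΔV over 12 h = 3.81 kt → 24 h equivalent = 3.81 × 24/12 ≈ 7.62 kt.
8 kt < 30 kt ⇒ not rapid intensification.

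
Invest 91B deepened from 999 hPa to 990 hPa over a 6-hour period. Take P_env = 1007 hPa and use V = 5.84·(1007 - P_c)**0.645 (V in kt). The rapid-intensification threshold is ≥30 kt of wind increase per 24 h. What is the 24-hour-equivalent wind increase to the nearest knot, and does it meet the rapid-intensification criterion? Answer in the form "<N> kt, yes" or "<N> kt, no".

56 kt, yes

V₁: ΔP = 8, V ≈ 5.84 × 8^0.645 ≈ 22.33 kt.
V₂: ΔP = 17, V ≈ 5.84 × 17^0.645 ≈ 36.31 kt.
ΔV over 6 h = 13.98 kt → 24 h equivalent = 13.98 × 24/6 ≈ 55.92 kt.
56 kt ≥ 30 kt ⇒ rapid intensification.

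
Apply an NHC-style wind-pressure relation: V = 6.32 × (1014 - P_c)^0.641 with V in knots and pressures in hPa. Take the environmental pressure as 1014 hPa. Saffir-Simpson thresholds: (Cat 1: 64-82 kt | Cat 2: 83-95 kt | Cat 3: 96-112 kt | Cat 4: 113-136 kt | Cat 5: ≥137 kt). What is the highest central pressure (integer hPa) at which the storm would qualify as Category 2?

Category 2 begins at V = 83 kt.
Required ΔP = (83/6.32)^(1/0.641) = 13.133^1.560 ≈ 55.55 hPa.
P_c ≤ 1014 − 55.55 = 958.45, so the highest integer P_c is 958 hPa.

958 hPa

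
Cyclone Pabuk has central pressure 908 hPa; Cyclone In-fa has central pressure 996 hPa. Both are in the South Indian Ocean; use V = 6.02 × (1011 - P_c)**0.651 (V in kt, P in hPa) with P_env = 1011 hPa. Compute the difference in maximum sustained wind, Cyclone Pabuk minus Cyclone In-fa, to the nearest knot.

Cyclone Pabuk: ΔP = 103; V ≈ 6.02 × 103^0.651 ≈ 123.01 kt.
Cyclone In-fa: ΔP = 15; V ≈ 6.02 × 15^0.651 ≈ 35.09 kt.
Difference ≈ 123.01 − 35.09 = 87.92 → 88 kt.

88 kt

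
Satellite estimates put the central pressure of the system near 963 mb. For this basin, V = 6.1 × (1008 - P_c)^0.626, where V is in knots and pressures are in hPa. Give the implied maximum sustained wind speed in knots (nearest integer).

66 kt

ΔP = 1008 − 963 = 45 mb.
45^0.626 ≈ 10.837.
V ≈ 6.1 × 10.837 ≈ 66.1 kt.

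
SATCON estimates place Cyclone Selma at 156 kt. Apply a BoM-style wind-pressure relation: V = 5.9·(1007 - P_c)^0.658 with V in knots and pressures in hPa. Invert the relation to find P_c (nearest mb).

ΔP = (V / 5.9)^(1/0.658) = (156/5.9)^1.520.
156/5.9 = 26.441; 26.441^1.520 ≈ 145.05 mb.
P_c = 1007 − 145.05 = 861.95 ≈ 862 mb.

862 mb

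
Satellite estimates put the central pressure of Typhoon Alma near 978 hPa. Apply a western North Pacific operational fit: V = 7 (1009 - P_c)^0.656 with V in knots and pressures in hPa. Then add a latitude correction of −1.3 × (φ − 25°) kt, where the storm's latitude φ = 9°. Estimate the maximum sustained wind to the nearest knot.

87 kt

ΔP = 1009 − 978 = 31 hPa.
31^0.656 ≈ 9.513.
V ≈ 7 × 9.513 ≈ 66.6 kt.
Latitude correction: −1.3 × (9 − 25) = 20.8 kt.
Corrected V ≈ 87.4 kt → 87 kt.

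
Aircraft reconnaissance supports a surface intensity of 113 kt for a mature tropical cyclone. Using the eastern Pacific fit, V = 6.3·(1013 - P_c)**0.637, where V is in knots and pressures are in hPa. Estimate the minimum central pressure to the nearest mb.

920 mb

ΔP = (V / 6.3)^(1/0.637) = (113/6.3)^1.570.
113/6.3 = 17.937; 17.937^1.570 ≈ 92.94 mb.
P_c = 1013 − 92.94 = 920.06 ≈ 920 mb.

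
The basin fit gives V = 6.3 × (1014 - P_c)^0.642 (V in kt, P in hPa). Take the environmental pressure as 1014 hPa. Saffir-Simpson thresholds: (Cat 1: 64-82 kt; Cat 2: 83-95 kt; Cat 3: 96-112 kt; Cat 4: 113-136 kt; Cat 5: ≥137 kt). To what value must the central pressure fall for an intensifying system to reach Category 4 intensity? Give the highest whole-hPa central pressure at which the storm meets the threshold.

Category 4 begins at V = 113 kt.
Required ΔP = (113/6.3)^(1/0.642) = 17.937^1.558 ≈ 89.71 hPa.
P_c ≤ 1014 − 89.71 = 924.29, so the highest integer P_c is 924 hPa.

924 hPa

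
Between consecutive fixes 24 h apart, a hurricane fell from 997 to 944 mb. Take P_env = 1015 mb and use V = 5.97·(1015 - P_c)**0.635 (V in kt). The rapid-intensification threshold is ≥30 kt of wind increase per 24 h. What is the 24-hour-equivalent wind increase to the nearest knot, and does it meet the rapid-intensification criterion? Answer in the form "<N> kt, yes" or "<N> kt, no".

V₁: ΔP = 18, V ≈ 5.97 × 18^0.635 ≈ 37.42 kt.
V₂: ΔP = 71, V ≈ 5.97 × 71^0.635 ≈ 89.44 kt.
ΔV over 24 h = 52.02 kt → 24 h equivalent = 52.02 × 24/24 ≈ 52.02 kt.
52 kt ≥ 30 kt ⇒ rapid intensification.

52 kt, yes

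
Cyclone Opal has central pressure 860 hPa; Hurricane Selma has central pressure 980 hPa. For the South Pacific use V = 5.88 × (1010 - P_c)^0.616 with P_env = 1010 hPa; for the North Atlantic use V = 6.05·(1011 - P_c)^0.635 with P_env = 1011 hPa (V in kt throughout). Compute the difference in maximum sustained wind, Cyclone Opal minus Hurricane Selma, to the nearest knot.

Cyclone Opal: ΔP = 150; V ≈ 5.88 × 150^0.616 ≈ 128.78 kt.
Hurricane Selma: ΔP = 31; V ≈ 6.05 × 31^0.635 ≈ 53.55 kt.
Difference ≈ 128.78 − 53.55 = 75.23 → 75 kt.

75 kt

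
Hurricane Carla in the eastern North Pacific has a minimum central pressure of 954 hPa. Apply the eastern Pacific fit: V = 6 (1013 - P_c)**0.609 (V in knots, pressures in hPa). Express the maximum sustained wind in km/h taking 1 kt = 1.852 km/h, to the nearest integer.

ΔP = 1013 − 954 = 59 hPa.
V ≈ 6 × 59^0.609 = 6 × 11.980 ≈ 71.879 kt.
71.879 × 1.852 ≈ 133.12 km/h → 133 km/h.

133 km/h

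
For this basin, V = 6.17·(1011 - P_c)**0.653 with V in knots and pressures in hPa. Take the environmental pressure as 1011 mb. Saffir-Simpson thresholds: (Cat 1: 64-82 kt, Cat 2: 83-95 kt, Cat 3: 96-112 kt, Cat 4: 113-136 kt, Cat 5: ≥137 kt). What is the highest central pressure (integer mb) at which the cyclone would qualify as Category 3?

Category 3 begins at V = 96 kt.
Required ΔP = (96/6.17)^(1/0.653) = 15.559^1.531 ≈ 66.90 mb.
P_c ≤ 1011 − 66.90 = 944.10, so the highest integer P_c is 944 mb.

944 mb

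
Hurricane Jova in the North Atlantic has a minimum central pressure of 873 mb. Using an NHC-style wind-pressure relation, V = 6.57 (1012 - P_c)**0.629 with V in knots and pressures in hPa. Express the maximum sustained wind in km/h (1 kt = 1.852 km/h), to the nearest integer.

271 km/h

ΔP = 1012 − 873 = 139 mb.
V ≈ 6.57 × 139^0.629 = 6.57 × 22.282 ≈ 146.393 kt.
146.393 × 1.852 ≈ 271.12 km/h → 271 km/h.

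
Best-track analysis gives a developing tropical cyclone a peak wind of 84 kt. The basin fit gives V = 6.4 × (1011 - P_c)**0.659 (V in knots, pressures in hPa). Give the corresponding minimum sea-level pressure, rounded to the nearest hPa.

ΔP = (V / 6.4)^(1/0.659) = (84/6.4)^1.517.
84/6.4 = 13.125; 13.125^1.517 ≈ 49.73 hPa.
P_c = 1011 − 49.73 = 961.27 ≈ 961 hPa.

961 hPa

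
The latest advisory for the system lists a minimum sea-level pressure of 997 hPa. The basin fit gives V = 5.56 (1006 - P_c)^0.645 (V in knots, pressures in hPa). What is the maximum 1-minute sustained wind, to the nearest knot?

23 kt

ΔP = 1006 − 997 = 9 hPa.
9^0.645 ≈ 4.126.
V ≈ 5.56 × 4.126 ≈ 22.9 kt.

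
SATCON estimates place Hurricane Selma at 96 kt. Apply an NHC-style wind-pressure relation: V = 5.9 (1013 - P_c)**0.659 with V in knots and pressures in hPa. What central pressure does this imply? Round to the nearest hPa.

ΔP = (V / 5.9)^(1/0.659) = (96/5.9)^1.517.
96/5.9 = 16.271; 16.271^1.517 ≈ 68.91 hPa.
P_c = 1013 − 68.91 = 944.09 ≈ 944 hPa.

944 hPa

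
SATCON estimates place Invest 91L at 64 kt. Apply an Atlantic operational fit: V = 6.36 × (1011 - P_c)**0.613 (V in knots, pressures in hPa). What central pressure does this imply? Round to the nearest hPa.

968 hPa

ΔP = (V / 6.36)^(1/0.613) = (64/6.36)^1.631.
64/6.36 = 10.063; 10.063^1.631 ≈ 43.23 hPa.
P_c = 1011 − 43.23 = 967.77 ≈ 968 hPa.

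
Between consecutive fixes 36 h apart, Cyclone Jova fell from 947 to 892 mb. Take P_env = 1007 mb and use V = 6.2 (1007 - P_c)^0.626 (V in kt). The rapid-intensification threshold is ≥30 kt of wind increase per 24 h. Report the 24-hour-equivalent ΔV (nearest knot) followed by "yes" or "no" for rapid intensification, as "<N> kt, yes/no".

V₁: ΔP = 60, V ≈ 6.2 × 60^0.626 ≈ 80.45 kt.
V₂: ΔP = 115, V ≈ 6.2 × 115^0.626 ≈ 120.89 kt.
ΔV over 36 h = 40.44 kt → 24 h equivalent = 40.44 × 24/36 ≈ 26.96 kt.
27 kt < 30 kt ⇒ not rapid intensification.

27 kt, no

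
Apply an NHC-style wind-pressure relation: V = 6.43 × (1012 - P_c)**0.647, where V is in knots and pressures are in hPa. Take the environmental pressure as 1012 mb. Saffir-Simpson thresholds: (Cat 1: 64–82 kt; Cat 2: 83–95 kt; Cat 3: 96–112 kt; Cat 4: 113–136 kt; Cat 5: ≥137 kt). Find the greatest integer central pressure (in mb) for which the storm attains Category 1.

977 mb

Category 1 begins at V = 64 kt.
Required ΔP = (64/6.43)^(1/0.647) = 9.953^1.546 ≈ 34.87 mb.
P_c ≤ 1012 − 34.87 = 977.13, so the highest integer P_c is 977 mb.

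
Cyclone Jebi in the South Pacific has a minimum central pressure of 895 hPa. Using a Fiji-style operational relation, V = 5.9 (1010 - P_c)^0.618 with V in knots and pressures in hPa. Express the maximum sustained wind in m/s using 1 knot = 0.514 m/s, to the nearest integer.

ΔP = 1010 − 895 = 115 hPa.
V ≈ 5.9 × 115^0.618 = 5.9 × 18.772 ≈ 110.755 kt.
110.755 × 0.514 ≈ 56.93 m/s → 57 m/s.

57 m/s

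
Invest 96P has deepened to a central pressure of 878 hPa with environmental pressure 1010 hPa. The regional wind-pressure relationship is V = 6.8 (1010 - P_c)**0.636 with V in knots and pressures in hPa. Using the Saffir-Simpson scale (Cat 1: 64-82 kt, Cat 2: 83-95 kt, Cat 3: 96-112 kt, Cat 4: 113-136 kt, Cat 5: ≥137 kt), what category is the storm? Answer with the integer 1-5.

ΔP = 1010 − 878 = 132 hPa.
V ≈ 6.8 × 132^0.636 = 6.8 × 22.32 ≈ 152 kt.
152 kt falls in the Category 5 band.

5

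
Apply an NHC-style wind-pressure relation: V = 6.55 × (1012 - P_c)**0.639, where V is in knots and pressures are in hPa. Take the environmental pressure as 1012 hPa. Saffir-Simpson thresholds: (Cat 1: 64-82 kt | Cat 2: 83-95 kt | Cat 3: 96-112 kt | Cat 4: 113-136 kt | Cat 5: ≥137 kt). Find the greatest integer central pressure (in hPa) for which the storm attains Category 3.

Category 3 begins at V = 96 kt.
Required ΔP = (96/6.55)^(1/0.639) = 14.656^1.565 ≈ 66.80 hPa.
P_c ≤ 1012 − 66.80 = 945.20, so the highest integer P_c is 945 hPa.

945 hPa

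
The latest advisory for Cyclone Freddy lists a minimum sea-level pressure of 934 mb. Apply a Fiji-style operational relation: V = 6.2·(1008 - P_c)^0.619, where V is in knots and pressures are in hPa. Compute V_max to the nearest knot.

ΔP = 1008 − 934 = 74 mb.
74^0.619 ≈ 14.357.
V ≈ 6.2 × 14.357 ≈ 89.0 kt.

89 kt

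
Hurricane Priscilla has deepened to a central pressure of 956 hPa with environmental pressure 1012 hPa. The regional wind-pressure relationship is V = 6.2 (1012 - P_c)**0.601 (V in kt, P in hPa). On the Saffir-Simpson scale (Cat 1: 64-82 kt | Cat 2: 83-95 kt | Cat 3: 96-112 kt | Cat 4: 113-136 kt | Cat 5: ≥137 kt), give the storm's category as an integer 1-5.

ΔP = 1012 − 956 = 56 hPa.
V ≈ 6.2 × 56^0.601 = 6.2 × 11.24 ≈ 70 kt.
70 kt falls in the Category 1 band.

1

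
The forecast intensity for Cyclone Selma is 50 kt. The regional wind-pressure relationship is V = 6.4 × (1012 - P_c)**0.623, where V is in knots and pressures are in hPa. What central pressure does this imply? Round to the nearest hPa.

ΔP = (V / 6.4)^(1/0.623) = (50/6.4)^1.605.
50/6.4 = 7.812; 7.812^1.605 ≈ 27.11 hPa.
P_c = 1012 − 27.11 = 984.89 ≈ 985 hPa.

985 hPa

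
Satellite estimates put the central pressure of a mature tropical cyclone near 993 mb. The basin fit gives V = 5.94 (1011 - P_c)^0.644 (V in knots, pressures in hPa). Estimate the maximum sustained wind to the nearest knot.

ΔP = 1011 − 993 = 18 mb.
18^0.644 ≈ 6.433.
V ≈ 5.94 × 6.433 ≈ 38.2 kt.

38 kt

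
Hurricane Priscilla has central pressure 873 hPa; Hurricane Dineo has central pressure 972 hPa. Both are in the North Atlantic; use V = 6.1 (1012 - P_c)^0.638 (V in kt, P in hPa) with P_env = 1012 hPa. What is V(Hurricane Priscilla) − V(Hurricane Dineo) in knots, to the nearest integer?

Hurricane Priscilla: ΔP = 139; V ≈ 6.1 × 139^0.638 ≈ 142.09 kt.
Hurricane Dineo: ΔP = 40; V ≈ 6.1 × 40^0.638 ≈ 64.19 kt.
Difference ≈ 142.09 − 64.19 = 77.90 → 78 kt.

78 kt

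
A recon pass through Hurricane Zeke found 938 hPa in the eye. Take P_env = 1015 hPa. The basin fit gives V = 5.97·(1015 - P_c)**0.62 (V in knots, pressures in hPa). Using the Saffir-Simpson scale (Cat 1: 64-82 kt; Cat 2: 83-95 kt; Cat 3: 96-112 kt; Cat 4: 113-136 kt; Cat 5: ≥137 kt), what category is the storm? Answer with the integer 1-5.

2

ΔP = 1015 − 938 = 77 hPa.
V ≈ 5.97 × 77^0.62 = 5.97 × 14.78 ≈ 88 kt.
88 kt falls in the Category 2 band.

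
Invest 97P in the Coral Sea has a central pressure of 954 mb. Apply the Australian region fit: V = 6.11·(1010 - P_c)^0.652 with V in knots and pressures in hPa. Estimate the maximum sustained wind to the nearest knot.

84 kt

ΔP = 1010 − 954 = 56 mb.
56^0.652 ≈ 13.798.
V ≈ 6.11 × 13.798 ≈ 84.3 kt.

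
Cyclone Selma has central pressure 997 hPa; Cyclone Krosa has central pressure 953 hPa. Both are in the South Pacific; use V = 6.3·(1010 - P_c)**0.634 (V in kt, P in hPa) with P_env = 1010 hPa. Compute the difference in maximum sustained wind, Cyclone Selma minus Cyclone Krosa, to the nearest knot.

Cyclone Selma: ΔP = 13; V ≈ 6.3 × 13^0.634 ≈ 32.03 kt.
Cyclone Krosa: ΔP = 57; V ≈ 6.3 × 57^0.634 ≈ 81.76 kt.
Difference ≈ 32.03 − 81.76 = -49.73 → -50 kt.

-50 kt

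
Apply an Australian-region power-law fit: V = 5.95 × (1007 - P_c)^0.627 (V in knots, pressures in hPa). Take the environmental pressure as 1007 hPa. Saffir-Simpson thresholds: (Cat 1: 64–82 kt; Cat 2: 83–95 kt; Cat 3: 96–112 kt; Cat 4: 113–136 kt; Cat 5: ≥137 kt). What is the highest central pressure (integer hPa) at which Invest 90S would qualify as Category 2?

Category 2 begins at V = 83 kt.
Required ΔP = (83/5.95)^(1/0.627) = 13.950^1.595 ≈ 66.90 hPa.
P_c ≤ 1007 − 66.90 = 940.10, so the highest integer P_c is 940 hPa.

940 hPa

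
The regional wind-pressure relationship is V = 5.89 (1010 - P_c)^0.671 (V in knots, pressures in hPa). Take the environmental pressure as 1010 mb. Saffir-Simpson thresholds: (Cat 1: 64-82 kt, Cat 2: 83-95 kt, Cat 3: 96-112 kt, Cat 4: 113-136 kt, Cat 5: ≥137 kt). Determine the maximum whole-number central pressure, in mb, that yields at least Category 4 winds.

Category 4 begins at V = 113 kt.
Required ΔP = (113/5.89)^(1/0.671) = 19.185^1.490 ≈ 81.66 mb.
P_c ≤ 1010 − 81.66 = 928.34, so the highest integer P_c is 928 mb.

928 mb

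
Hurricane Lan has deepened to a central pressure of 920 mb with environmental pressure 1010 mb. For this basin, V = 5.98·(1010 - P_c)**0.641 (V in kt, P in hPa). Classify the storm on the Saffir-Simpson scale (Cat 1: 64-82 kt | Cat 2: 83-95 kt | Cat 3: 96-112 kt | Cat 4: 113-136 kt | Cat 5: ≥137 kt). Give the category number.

3

ΔP = 1010 − 920 = 90 mb.
V ≈ 5.98 × 90^0.641 = 5.98 × 17.89 ≈ 107 kt.
107 kt falls in the Category 3 band.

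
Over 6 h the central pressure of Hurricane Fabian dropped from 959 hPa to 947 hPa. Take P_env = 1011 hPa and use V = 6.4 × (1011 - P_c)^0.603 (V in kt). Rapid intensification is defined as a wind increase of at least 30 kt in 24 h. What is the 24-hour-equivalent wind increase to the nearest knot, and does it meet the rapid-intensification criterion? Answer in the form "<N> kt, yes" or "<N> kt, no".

37 kt, yes

V₁: ΔP = 52, V ≈ 6.4 × 52^0.603 ≈ 69.33 kt.
V₂: ΔP = 64, V ≈ 6.4 × 64^0.603 ≈ 78.58 kt.
ΔV over 6 h = 9.25 kt → 24 h equivalent = 9.25 × 24/6 ≈ 37.00 kt.
37 kt ≥ 30 kt ⇒ rapid intensification.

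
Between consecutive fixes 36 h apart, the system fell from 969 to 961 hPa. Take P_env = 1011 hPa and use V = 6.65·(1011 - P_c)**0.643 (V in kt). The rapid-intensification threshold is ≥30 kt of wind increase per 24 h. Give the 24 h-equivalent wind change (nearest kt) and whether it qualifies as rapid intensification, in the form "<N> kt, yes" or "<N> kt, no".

V₁: ΔP = 42, V ≈ 6.65 × 42^0.643 ≈ 73.55 kt.
V₂: ΔP = 50, V ≈ 6.65 × 50^0.643 ≈ 82.27 kt.
ΔV over 36 h = 8.72 kt → 24 h equivalent = 8.72 × 24/36 ≈ 5.81 kt.
6 kt < 30 kt ⇒ not rapid intensification.

6 kt, no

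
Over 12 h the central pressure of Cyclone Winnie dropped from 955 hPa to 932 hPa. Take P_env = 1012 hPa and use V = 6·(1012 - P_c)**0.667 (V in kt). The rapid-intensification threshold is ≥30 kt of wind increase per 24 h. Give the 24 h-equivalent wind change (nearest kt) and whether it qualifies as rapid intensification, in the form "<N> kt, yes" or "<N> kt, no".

45 kt, yes

V₁: ΔP = 57, V ≈ 6 × 57^0.667 ≈ 88.99 kt.
V₂: ΔP = 80, V ≈ 6 × 80^0.667 ≈ 111.56 kt.
ΔV over 12 h = 22.57 kt → 24 h equivalent = 22.57 × 24/12 ≈ 45.14 kt.
45 kt ≥ 30 kt ⇒ rapid intensification.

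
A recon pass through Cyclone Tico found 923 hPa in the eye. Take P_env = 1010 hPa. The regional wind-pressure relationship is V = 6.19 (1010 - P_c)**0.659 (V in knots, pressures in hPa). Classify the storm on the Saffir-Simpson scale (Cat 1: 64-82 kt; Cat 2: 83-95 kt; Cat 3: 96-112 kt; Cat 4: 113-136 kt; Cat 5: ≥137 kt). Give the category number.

ΔP = 1010 − 923 = 87 hPa.
V ≈ 6.19 × 87^0.659 = 6.19 × 18.97 ≈ 117 kt.
117 kt falls in the Category 4 band.

4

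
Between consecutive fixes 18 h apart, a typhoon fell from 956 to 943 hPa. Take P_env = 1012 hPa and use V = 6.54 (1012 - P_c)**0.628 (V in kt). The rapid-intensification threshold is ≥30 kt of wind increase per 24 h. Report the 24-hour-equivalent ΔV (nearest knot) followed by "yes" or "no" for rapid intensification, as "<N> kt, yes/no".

15 kt, no

V₁: ΔP = 56, V ≈ 6.54 × 56^0.628 ≈ 81.93 kt.
V₂: ΔP = 69, V ≈ 6.54 × 69^0.628 ≈ 93.41 kt.
ΔV over 18 h = 11.48 kt → 24 h equivalent = 11.48 × 24/18 ≈ 15.31 kt.
15 kt < 30 kt ⇒ not rapid intensification.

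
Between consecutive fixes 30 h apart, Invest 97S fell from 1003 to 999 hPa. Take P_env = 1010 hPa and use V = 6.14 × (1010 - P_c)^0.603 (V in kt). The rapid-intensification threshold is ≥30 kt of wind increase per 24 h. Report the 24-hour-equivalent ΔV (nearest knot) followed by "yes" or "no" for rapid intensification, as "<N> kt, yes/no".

5 kt, no

V₁: ΔP = 7, V ≈ 6.14 × 7^0.603 ≈ 19.85 kt.
V₂: ΔP = 11, V ≈ 6.14 × 11^0.603 ≈ 26.07 kt.
ΔV over 30 h = 6.22 kt → 24 h equivalent = 6.22 × 24/30 ≈ 4.98 kt.
5 kt < 30 kt ⇒ not rapid intensification.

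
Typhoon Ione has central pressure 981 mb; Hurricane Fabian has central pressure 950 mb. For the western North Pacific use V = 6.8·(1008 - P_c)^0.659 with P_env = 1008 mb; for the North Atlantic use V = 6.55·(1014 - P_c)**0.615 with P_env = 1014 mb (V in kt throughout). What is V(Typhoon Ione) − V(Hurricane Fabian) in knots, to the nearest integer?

Typhoon Ione: ΔP = 27; V ≈ 6.8 × 27^0.659 ≈ 59.67 kt.
Hurricane Fabian: ΔP = 64; V ≈ 6.55 × 64^0.615 ≈ 84.54 kt.
Difference ≈ 59.67 − 84.54 = -24.87 → -25 kt.

-25 kt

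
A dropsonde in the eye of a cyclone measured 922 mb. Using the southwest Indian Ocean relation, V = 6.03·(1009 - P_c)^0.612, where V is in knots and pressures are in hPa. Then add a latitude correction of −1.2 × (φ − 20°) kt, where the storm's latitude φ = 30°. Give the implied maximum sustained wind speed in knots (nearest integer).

81 kt

ΔP = 1009 − 922 = 87 mb.
87^0.612 ≈ 15.381.
V ≈ 6.03 × 15.381 ≈ 92.7 kt.
Latitude correction: −1.2 × (30 − 20) = -12 kt.
Corrected V ≈ 80.7 kt → 81 kt.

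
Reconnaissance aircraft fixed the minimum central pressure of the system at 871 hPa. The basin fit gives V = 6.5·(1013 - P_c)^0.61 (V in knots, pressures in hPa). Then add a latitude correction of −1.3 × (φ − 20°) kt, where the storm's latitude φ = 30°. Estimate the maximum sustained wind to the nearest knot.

ΔP = 1013 − 871 = 142 hPa.
142^0.61 ≈ 20.554.
V ≈ 6.5 × 20.554 ≈ 133.6 kt.
Latitude correction: −1.3 × (30 − 20) = -13 kt.
Corrected V ≈ 120.6 kt → 121 kt.

121 kt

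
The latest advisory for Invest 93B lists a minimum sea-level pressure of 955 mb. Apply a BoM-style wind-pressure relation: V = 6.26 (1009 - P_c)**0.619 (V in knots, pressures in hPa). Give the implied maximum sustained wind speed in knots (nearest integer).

ΔP = 1009 − 955 = 54 mb.
54^0.619 ≈ 11.813.
V ≈ 6.26 × 11.813 ≈ 73.9 kt.

74 kt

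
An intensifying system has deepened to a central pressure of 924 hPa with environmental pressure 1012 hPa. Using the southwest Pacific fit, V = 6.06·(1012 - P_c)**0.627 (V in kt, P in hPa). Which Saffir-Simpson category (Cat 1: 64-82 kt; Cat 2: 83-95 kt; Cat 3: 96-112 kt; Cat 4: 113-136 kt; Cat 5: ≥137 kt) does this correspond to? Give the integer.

3

ΔP = 1012 − 924 = 88 hPa.
V ≈ 6.06 × 88^0.627 = 6.06 × 16.56 ≈ 100 kt.
100 kt falls in the Category 3 band.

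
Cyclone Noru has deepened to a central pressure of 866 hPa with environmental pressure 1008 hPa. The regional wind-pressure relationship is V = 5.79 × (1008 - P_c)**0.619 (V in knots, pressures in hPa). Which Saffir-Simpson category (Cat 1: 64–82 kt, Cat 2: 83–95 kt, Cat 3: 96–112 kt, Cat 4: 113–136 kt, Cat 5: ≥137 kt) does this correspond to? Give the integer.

ΔP = 1008 − 866 = 142 hPa.
V ≈ 5.79 × 142^0.619 = 5.79 × 21.49 ≈ 124 kt.
124 kt falls in the Category 4 band.

4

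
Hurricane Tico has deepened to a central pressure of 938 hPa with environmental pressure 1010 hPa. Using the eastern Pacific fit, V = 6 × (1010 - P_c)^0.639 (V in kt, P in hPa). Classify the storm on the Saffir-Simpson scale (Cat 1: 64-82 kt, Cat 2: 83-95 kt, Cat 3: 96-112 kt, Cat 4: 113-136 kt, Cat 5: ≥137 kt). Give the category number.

2

ΔP = 1010 − 938 = 72 hPa.
V ≈ 6 × 72^0.639 = 6 × 15.38 ≈ 92 kt.
92 kt falls in the Category 2 band.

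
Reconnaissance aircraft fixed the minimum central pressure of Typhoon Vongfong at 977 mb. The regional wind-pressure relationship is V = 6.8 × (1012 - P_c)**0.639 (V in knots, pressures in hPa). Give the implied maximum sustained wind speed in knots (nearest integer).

ΔP = 1012 − 977 = 35 mb.
35^0.639 ≈ 9.697.
V ≈ 6.8 × 9.697 ≈ 65.9 kt.

66 kt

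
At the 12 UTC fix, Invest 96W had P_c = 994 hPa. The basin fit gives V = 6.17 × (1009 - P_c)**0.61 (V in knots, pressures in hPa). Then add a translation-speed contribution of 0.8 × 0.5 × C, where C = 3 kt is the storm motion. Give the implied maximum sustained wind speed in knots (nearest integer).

ΔP = 1009 − 994 = 15 hPa.
15^0.61 ≈ 5.217.
V ≈ 6.17 × 5.217 ≈ 32.2 kt.
Translation term: 0.8 × 0.5 × 3 = 1.2 kt.
Corrected V ≈ 33.4 kt → 33 kt.

33 kt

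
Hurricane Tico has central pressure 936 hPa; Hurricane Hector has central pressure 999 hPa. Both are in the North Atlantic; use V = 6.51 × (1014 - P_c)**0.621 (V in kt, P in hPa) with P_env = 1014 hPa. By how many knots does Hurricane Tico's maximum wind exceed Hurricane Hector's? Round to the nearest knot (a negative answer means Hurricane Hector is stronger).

Hurricane Tico: ΔP = 78; V ≈ 6.51 × 78^0.621 ≈ 97.40 kt.
Hurricane Hector: ΔP = 15; V ≈ 6.51 × 15^0.621 ≈ 34.99 kt.
Difference ≈ 97.40 − 34.99 = 62.41 → 62 kt.

62 kt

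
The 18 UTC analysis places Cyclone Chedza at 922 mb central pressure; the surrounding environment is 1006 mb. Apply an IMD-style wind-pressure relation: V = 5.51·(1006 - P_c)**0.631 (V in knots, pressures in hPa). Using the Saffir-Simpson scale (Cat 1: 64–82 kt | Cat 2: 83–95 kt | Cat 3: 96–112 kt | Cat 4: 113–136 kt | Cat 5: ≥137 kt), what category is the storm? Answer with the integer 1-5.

2

ΔP = 1006 − 922 = 84 mb.
V ≈ 5.51 × 84^0.631 = 5.51 × 16.38 ≈ 90 kt.
90 kt falls in the Category 2 band.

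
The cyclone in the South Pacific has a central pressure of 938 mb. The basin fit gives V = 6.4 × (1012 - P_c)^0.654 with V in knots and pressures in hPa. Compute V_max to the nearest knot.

107 kt

ΔP = 1012 − 938 = 74 mb.
74^0.654 ≈ 16.691.
V ≈ 6.4 × 16.691 ≈ 106.8 kt.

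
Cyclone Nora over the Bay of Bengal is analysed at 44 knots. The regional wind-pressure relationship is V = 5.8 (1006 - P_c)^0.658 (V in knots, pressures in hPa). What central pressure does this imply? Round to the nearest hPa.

ΔP = (V / 5.8)^(1/0.658) = (44/5.8)^1.520.
44/5.8 = 7.586; 7.586^1.520 ≈ 21.75 hPa.
P_c = 1006 − 21.75 = 984.25 ≈ 984 hPa.

984 hPa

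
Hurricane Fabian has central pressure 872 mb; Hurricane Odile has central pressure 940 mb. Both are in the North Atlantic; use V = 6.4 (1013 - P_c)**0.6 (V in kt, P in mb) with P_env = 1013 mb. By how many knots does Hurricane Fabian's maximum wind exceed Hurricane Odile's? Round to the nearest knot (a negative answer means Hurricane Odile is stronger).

41 kt

Hurricane Fabian: ΔP = 141; V ≈ 6.4 × 141^0.6 ≈ 124.66 kt.
Hurricane Odile: ΔP = 73; V ≈ 6.4 × 73^0.6 ≈ 83.98 kt.
Difference ≈ 124.66 − 83.98 = 40.68 → 41 kt.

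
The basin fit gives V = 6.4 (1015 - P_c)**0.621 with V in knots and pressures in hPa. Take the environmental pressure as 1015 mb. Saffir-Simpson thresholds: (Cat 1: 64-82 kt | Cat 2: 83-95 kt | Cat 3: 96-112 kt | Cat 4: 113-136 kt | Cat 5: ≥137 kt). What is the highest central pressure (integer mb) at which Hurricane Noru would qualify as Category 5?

876 mb

Category 5 begins at V = 137 kt.
Required ΔP = (137/6.4)^(1/0.621) = 21.406^1.610 ≈ 138.86 mb.
P_c ≤ 1015 − 138.86 = 876.14, so the highest integer P_c is 876 mb.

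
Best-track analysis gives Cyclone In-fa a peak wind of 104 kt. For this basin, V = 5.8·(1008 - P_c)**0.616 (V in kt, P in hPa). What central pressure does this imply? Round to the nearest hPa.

900 hPa

ΔP = (V / 5.8)^(1/0.616) = (104/5.8)^1.623.
104/5.8 = 17.931; 17.931^1.623 ≈ 108.41 hPa.
P_c = 1008 − 108.41 = 899.59 ≈ 900 hPa.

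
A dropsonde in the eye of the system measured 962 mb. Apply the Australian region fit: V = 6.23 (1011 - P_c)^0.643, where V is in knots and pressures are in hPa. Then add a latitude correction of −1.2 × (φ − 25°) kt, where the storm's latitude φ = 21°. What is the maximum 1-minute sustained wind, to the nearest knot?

81 kt

ΔP = 1011 − 962 = 49 mb.
49^0.643 ≈ 12.212.
V ≈ 6.23 × 12.212 ≈ 76.1 kt.
Latitude correction: −1.2 × (21 − 25) = 4.8 kt.
Corrected V ≈ 80.9 kt → 81 kt.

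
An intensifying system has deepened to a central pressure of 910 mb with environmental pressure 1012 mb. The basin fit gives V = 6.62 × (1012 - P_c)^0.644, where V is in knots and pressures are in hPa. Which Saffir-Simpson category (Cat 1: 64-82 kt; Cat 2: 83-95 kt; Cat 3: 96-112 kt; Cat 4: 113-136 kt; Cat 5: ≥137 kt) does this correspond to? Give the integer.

ΔP = 1012 − 910 = 102 mb.
V ≈ 6.62 × 102^0.644 = 6.62 × 19.66 ≈ 130 kt.
130 kt falls in the Category 4 band.

4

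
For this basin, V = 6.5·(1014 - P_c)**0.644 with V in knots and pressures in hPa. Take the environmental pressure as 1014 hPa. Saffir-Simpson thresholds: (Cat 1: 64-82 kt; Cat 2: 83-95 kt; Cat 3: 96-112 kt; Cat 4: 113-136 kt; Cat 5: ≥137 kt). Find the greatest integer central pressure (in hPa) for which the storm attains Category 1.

979 hPa

Category 1 begins at V = 64 kt.
Required ΔP = (64/6.5)^(1/0.644) = 9.846^1.553 ≈ 34.86 hPa.
P_c ≤ 1014 − 34.86 = 979.14, so the highest integer P_c is 979 hPa.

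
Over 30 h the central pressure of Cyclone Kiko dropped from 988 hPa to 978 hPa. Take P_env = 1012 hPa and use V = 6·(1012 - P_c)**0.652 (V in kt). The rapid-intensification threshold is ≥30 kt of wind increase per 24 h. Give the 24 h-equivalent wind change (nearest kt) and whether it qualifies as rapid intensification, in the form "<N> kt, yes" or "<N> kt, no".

10 kt, no

V₁: ΔP = 24, V ≈ 6 × 24^0.652 ≈ 47.65 kt.
V₂: ΔP = 34, V ≈ 6 × 34^0.652 ≈ 59.80 kt.
ΔV over 30 h = 12.15 kt → 24 h equivalent = 12.15 × 24/30 ≈ 9.72 kt.
10 kt < 30 kt ⇒ not rapid intensification.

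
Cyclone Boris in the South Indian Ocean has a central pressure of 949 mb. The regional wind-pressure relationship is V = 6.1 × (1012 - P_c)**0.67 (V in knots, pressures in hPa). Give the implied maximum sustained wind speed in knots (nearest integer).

98 kt

ΔP = 1012 − 949 = 63 mb.
63^0.67 ≈ 16.053.
V ≈ 6.1 × 16.053 ≈ 97.9 kt.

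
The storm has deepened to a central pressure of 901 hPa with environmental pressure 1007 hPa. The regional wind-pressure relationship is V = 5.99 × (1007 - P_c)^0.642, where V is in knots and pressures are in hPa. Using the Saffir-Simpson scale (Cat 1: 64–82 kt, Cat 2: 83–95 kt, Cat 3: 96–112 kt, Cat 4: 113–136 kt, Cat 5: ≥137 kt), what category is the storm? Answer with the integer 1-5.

ΔP = 1007 − 901 = 106 hPa.
V ≈ 5.99 × 106^0.642 = 5.99 × 19.96 ≈ 120 kt.
120 kt falls in the Category 4 band.

4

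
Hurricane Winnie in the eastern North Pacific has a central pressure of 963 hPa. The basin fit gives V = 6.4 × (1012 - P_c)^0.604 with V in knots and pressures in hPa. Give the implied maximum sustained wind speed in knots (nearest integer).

ΔP = 1012 − 963 = 49 hPa.
49^0.604 ≈ 10.492.
V ≈ 6.4 × 10.492 ≈ 67.2 kt.

67 kt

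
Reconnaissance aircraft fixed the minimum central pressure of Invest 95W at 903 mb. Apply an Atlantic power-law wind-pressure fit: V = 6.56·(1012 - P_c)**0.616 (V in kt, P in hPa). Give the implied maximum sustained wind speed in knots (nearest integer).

118 kt

ΔP = 1012 − 903 = 109 mb.
109^0.616 ≈ 17.991.
V ≈ 6.56 × 17.991 ≈ 118.0 kt.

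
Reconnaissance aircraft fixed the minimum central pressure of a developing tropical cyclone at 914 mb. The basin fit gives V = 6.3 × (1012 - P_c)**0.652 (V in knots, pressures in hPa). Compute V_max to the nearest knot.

ΔP = 1012 − 914 = 98 mb.
98^0.652 ≈ 19.874.
V ≈ 6.3 × 19.874 ≈ 125.2 kt.

125 kt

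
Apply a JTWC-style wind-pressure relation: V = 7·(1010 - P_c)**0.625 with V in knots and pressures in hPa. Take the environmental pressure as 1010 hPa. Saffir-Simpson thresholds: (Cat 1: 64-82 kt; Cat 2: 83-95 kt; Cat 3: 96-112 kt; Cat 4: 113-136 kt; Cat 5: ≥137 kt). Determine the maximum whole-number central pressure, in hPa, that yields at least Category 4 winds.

924 hPa

Category 4 begins at V = 113 kt.
Required ΔP = (113/7)^(1/0.625) = 16.143^1.600 ≈ 85.66 hPa.
P_c ≤ 1010 − 85.66 = 924.34, so the highest integer P_c is 924 hPa.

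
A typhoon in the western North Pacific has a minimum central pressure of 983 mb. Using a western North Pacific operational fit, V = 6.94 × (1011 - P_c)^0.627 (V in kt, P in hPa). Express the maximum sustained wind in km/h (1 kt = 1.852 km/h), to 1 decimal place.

ΔP = 1011 − 983 = 28 mb.
V ≈ 6.94 × 28^0.627 = 6.94 × 8.079 ≈ 56.070 kt.
56.070 × 1.852 ≈ 103.84 km/h → 103.8 km/h.

103.8 km/h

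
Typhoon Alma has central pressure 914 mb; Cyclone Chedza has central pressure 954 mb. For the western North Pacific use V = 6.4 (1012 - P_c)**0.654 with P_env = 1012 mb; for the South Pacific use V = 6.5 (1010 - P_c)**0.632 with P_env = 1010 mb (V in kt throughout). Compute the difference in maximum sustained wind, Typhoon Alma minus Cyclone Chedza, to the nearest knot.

Typhoon Alma: ΔP = 98; V ≈ 6.4 × 98^0.654 ≈ 128.36 kt.
Cyclone Chedza: ΔP = 56; V ≈ 6.5 × 56^0.632 ≈ 82.75 kt.
Difference ≈ 128.36 − 82.75 = 45.61 → 46 kt.

46 kt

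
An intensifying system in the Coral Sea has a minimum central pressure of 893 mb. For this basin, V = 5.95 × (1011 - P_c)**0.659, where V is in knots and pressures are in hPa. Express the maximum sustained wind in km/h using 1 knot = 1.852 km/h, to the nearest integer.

256 km/h

ΔP = 1011 − 893 = 118 mb.
V ≈ 5.95 × 118^0.659 = 5.95 × 23.194 ≈ 138.003 kt.
138.003 × 1.852 ≈ 255.58 km/h → 256 km/h.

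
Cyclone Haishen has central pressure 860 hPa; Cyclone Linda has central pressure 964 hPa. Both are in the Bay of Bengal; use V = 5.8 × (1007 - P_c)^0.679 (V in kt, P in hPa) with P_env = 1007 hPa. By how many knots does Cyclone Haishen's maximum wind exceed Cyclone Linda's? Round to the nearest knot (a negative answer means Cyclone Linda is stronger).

Cyclone Haishen: ΔP = 147; V ≈ 5.8 × 147^0.679 ≈ 171.81 kt.
Cyclone Linda: ΔP = 43; V ≈ 5.8 × 43^0.679 ≈ 74.57 kt.
Difference ≈ 171.81 − 74.57 = 97.24 → 97 kt.

97 kt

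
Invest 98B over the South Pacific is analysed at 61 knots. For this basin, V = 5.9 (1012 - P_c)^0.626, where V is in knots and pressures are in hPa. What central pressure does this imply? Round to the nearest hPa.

970 hPa

ΔP = (V / 5.9)^(1/0.626) = (61/5.9)^1.597.
61/5.9 = 10.339; 10.339^1.597 ≈ 41.74 hPa.
P_c = 1012 − 41.74 = 970.26 ≈ 970 hPa.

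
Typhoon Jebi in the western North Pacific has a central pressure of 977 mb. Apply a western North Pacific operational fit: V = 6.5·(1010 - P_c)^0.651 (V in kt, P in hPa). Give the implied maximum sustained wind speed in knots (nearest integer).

ΔP = 1010 − 977 = 33 mb.
33^0.651 ≈ 9.740.
V ≈ 6.5 × 9.740 ≈ 63.3 kt.

63 kt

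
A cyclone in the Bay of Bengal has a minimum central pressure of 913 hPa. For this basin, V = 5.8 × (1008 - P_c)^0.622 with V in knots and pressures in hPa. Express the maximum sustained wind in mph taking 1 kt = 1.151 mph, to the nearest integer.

113 mph

ΔP = 1008 − 913 = 95 hPa.
V ≈ 5.8 × 95^0.622 = 5.8 × 16.988 ≈ 98.531 kt.
98.531 × 1.151 ≈ 113.41 mph → 113 mph.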